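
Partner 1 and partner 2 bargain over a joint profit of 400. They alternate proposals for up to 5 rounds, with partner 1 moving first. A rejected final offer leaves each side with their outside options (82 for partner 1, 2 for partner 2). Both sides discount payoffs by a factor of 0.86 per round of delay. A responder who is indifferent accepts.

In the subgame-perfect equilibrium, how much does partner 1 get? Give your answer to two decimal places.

Round 5 (partner 1 proposes): partner 2 gets 2 if talks fail, so partner 1 offers 2 and keeps 398.
Round 4 (partner 2 proposes): partner 1 can get 398 next round, worth 0.86 × 398 = 342.28 now; partner 2 offers that and keeps 57.72.
Round 3 (partner 1 proposes): partner 2 can get 57.72 next round, worth 0.86 × 57.72 = 49.6392 now. Partner 1 offers 49.6392 and keeps 400 − 49.6392 = 350.3608.
Round 2 (partner 2 proposes): partner 1 can get 350.3608 next round, worth 0.86 × 350.3608 = 301.310288 now, so partner 2 offers 301.310288, keeping 98.689712.
Round 1 (partner 1 proposes): partner 2 can get 98.689712 next round, worth 0.86 × 98.689712 = 84.87315232 now. Partner 1 offers 84.87315232 and keeps 400 − 84.87315232 = 315.12684768.

315.13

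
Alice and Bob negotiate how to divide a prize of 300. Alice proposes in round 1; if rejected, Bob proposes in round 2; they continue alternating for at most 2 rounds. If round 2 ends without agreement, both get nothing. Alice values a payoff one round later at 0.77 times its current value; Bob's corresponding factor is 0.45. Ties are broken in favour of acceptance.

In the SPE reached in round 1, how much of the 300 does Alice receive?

By backward induction:
Round 2 (Bob proposes): Alice will accept anything ≥ 0, so Bob offers 0 and keeps 300.
Round 1 (Alice proposes): Bob can get 300 next round, worth 0.45 × 300 = 135 now. Alice offers 135 and keeps 300 − 135 = 165.

165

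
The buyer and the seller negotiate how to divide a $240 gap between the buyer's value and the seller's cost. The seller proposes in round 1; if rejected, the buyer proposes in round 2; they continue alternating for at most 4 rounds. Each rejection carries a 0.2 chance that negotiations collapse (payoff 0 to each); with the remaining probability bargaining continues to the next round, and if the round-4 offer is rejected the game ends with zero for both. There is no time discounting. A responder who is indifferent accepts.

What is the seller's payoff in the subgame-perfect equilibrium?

78.72

By backward induction:
Round 4 (the buyer proposes): the seller will accept anything ≥ 0, so the buyer offers 0 and keeps 240.
Round 3 (the seller proposes): rejecting gives the buyer an expected 0.8 × 240 = 192, so the seller offers 192, keeping 48.
Round 2 (the buyer proposes): rejecting gives the seller an expected 0.8 × 48 = 38.4. The buyer offers 38.4 and keeps 240 − 38.4 = 201.6.
Round 1 (the seller proposes): rejecting gives the buyer an expected 0.8 × 201.6 = 161.28. The seller offers 161.28 and keeps 240 − 161.28 = 78.72.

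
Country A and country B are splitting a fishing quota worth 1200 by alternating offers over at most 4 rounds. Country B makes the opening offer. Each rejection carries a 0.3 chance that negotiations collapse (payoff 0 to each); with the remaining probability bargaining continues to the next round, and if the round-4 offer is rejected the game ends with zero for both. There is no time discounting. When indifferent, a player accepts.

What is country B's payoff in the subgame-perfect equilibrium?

536.4

Round 4 (country A proposes): country B will accept anything ≥ 0, so country A offers 0 and keeps 1200.
Round 3 (country B proposes): rejecting gives country A an expected 0.7 × 1200 = 840; country B offers that and keeps 360.
Round 2 (country A proposes): rejecting gives country B an expected 0.7 × 360 = 252, so country A offers 252, keeping 948.
Round 1 (country B proposes): rejecting gives country A an expected 0.7 × 948 = 663.6, so country B offers 663.6, keeping 536.4.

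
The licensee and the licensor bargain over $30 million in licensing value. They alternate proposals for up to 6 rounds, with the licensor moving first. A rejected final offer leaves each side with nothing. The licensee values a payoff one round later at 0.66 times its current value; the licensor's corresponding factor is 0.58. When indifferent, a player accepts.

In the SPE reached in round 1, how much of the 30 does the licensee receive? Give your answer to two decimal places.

14.40

Round 6 (the licensee proposes): the licensor will accept anything ≥ 0, so the licensee offers 0 and keeps 30.
Round 5 (the licensor proposes): the licensee can get 30 next round, worth 0.66 × 30 = 19.8 now, so the licensor offers 19.8, keeping 10.2.
Round 4 (the licensee proposes): the licensor can get 10.2 next round, worth 0.58 × 10.2 = 5.916 now, so the licensee offers 5.916, keeping 24.084.
Round 3 (the licensor proposes): the licensee can get 24.084 next round, worth 0.66 × 24.084 = 15.89544 now, so the licensor offers 15.89544, keeping 14.10456.
Round 2 (the licensee proposes): the licensor can get 14.10456 next round, worth 0.58 × 14.10456 = 8.1806448 now. The licensee offers 8.1806448 and keeps 30 − 8.1806448 = 21.8193552.
Round 1 (the licensor proposes): the licensee can get 21.8193552 next round, worth 0.66 × 21.8193552 = 14.400774432 now, so the licensor offers 14.400774432, keeping 15.599225568.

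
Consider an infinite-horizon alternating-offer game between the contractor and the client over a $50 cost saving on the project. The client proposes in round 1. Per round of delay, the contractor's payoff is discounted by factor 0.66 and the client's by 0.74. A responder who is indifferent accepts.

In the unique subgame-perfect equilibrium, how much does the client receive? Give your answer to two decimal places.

When the client proposes, the contractor accepts any offer worth at least 0.66 times what the contractor would get by proposing next round; and vice versa.
This gives x = 50 − 0.66y and y = 50 − 0.74x, where x and y are each side's share when it proposes.
Hence (1 − 0.66·0.74)x = 50(1 − 0.66), i.e. 0.5116·x = 17.
x ≈ 33.2291; the contractor's share is 50 − x ≈ 16.7709.

33.23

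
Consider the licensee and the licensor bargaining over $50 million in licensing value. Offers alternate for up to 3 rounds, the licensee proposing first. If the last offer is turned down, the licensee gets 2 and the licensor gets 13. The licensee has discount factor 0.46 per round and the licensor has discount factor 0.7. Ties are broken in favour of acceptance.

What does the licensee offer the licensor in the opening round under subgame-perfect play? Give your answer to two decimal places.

23.09

Work backward from the last round.
Round 3 (the licensee proposes): the licensor gets 13 if talks fail, so the licensee offers 13 and keeps 37.
Round 2 (the licensor proposes): the licensee can get 37 next round, worth 0.46 × 37 = 17.02 now; the licensor offers that and keeps 32.98.
Round 1 (the licensee proposes): the licensor can get 32.98 next round, worth 0.7 × 32.98 = 23.086 now. The licensee offers 23.086 and keeps 50 − 23.086 = 26.914.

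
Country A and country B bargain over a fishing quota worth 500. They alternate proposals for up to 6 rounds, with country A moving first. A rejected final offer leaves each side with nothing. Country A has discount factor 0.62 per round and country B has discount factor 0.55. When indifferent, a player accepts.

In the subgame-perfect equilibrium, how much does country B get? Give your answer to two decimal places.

172.11

Round 6 (country B proposes): rejection yields 0 for country A; country B offers 0 and keeps 500.
Round 5 (country A proposes): country B can get 500 next round, worth 0.55 × 500 = 275 now, so country A offers 275, keeping 225.
Round 4 (country B proposes): country A can get 225 next round, worth 0.62 × 225 = 139.5 now. Country B offers 139.5 and keeps 500 − 139.5 = 360.5.
Round 3 (country A proposes): country B can get 360.5 next round, worth 0.55 × 360.5 = 198.275 now. Country A offers 198.275 and keeps 500 − 198.275 = 301.725.
Round 2 (country B proposes): country A can get 301.725 next round, worth 0.62 × 301.725 = 187.0695 now; country B offers that and keeps 312.9305.
Round 1 (country A proposes): country B can get 312.9305 next round, worth 0.55 × 312.9305 = 172.111775 now, so country A offers 172.111775, keeping 327.888225.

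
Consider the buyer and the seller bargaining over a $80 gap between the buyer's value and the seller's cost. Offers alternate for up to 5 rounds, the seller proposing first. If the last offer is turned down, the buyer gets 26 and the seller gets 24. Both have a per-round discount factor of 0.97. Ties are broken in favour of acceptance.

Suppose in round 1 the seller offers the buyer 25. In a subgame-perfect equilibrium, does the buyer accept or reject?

Work out the buyer's continuation value if the offer is rejected.
Round 5 (the seller proposes): the buyer gets 26 if talks fail, so the seller offers 26 and keeps 54.
Round 4 (the buyer proposes): the seller can get 54 next round, worth 0.97 × 54 = 52.38 now, so the buyer offers 52.38, keeping 27.62.
Round 3 (the seller proposes): the buyer can get 27.62 next round, worth 0.97 × 27.62 = 26.7914 now; the seller offers that and keeps 53.2086.
Round 2 (the buyer proposes): the seller can get 53.2086 next round, worth 0.97 × 53.2086 = 51.612342 now, so the buyer offers 51.612342, keeping 28.387658.
So by rejecting in round 1, the buyer gets 28.387658 next round, worth 0.97 × 28.387658 = 27.53602826 now.
Offer 25 < 27.53602826, so the buyer rejects.

Reject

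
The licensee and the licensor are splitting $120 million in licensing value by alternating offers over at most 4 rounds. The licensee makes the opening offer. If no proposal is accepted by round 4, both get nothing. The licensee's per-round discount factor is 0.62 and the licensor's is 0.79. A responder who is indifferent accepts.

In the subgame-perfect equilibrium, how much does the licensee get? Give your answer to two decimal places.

37.54

Round 4 (the licensor proposes): the licensee will accept anything ≥ 0, so the licensor offers 0 and keeps 120.
Round 3 (the licensee proposes): the licensor can get 120 next round, worth 0.79 × 120 = 94.8 now. The licensee offers 94.8 and keeps 120 − 94.8 = 25.2.
Round 2 (the licensor proposes): the licensee can get 25.2 next round, worth 0.62 × 25.2 = 15.624 now; the licensor offers that and keeps 104.376.
Round 1 (the licensee proposes): the licensor can get 104.376 next round, worth 0.79 × 104.376 = 82.45704 now; the licensee offers that and keeps 37.54296.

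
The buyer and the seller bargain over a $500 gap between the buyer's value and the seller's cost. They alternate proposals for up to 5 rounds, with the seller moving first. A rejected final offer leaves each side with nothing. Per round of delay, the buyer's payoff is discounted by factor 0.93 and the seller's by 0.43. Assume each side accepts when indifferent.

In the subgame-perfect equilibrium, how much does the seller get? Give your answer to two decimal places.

Solve by backward induction from round 5.
Round 5 (the seller proposes): rejection yields 0 for the buyer; the seller offers 0 and keeps 500.
Round 4 (the buyer proposes): the seller can get 500 next round, worth 0.43 × 500 = 215 now; the buyer offers that and keeps 285.
Round 3 (the seller proposes): the buyer can get 285 next round, worth 0.93 × 285 = 265.05 now, so the seller offers 265.05, keeping 234.95.
Round 2 (the buyer proposes): the seller can get 234.95 next round, worth 0.43 × 234.95 = 101.0285 now, so the buyer offers 101.0285, keeping 398.9715.
Round 1 (the seller proposes): the buyer can get 398.9715 next round, worth 0.93 × 398.9715 = 371.043495 now; the seller offers that and keeps 128.956505.

128.96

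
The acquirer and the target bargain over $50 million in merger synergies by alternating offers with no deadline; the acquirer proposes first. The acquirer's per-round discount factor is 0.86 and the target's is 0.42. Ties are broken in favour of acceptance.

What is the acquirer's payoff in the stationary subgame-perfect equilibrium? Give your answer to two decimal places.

In a stationary SPE each proposer offers the other exactly their discounted continuation value.
If the acquirer keeps x when proposing and the target keeps y when proposing, then x = 50 − 0.42y and y = 50 − 0.86x.
Solving: x = 50(1 − 0.42) / (1 − 0.86·0.42) = 29 / 0.6388 ≈ 45.3976.
The target gets 50 − 45.3976 ≈ 4.6024.

45.40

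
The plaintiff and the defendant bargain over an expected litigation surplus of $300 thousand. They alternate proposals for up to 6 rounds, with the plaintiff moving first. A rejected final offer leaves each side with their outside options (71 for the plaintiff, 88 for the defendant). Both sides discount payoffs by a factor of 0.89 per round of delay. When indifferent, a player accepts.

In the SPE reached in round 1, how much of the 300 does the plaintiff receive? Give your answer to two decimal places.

119.49

Round 6 (the defendant proposes): the plaintiff gets 71 if talks fail, so the defendant offers 71 and keeps 229.
Round 5 (the plaintiff proposes): the defendant can get 229 next round, worth 0.89 × 229 = 203.81 now, so the plaintiff offers 203.81, keeping 96.19.
Round 4 (the defendant proposes): the plaintiff can get 96.19 next round, worth 0.89 × 96.19 = 85.6091 now, so the defendant offers 85.6091, keeping 214.3909.
Round 3 (the plaintiff proposes): the defendant can get 214.3909 next round, worth 0.89 × 214.3909 = 190.807901 now. The plaintiff offers 190.807901 and keeps 300 − 190.807901 = 109.192099.
Round 2 (the defendant proposes): the plaintiff can get 109.192099 next round, worth 0.89 × 109.192099 = 97.18096811 now; the defendant offers that and keeps 202.81903189.
Round 1 (the plaintiff proposes): the defendant can get 202.81903189 next round, worth 0.89 × 202.81903189 = 180.5089383821 now. The plaintiff offers 180.5089383821 and keeps 300 − 180.5089383821 = 119.4910616179.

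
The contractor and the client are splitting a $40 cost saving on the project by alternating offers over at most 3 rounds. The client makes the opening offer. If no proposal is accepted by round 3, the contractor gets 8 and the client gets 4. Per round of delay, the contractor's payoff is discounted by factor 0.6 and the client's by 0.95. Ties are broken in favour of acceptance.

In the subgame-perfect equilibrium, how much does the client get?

Round 3 (the client proposes): the contractor gets 8 if talks fail, so the client offers 8 and keeps 32.
Round 2 (the contractor proposes): the client can get 32 next round, worth 0.95 × 32 = 30.4 now, so the contractor offers 30.4, keeping 9.6.
Round 1 (the client proposes): the contractor can get 9.6 next round, worth 0.6 × 9.6 = 5.76 now, so the client offers 5.76, keeping 34.24.

34.24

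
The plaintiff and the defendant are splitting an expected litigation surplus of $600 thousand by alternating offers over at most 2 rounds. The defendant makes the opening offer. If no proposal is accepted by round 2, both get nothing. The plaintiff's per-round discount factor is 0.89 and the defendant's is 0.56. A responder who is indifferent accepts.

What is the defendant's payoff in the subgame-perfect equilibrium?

Work backward from the last round.
Round 2 (the plaintiff proposes): the defendant will accept anything ≥ 0, so the plaintiff offers 0 and keeps 600.
Round 1 (the defendant proposes): the plaintiff can get 600 next round, worth 0.89 × 600 = 534 now; the defendant offers that and keeps 66.

66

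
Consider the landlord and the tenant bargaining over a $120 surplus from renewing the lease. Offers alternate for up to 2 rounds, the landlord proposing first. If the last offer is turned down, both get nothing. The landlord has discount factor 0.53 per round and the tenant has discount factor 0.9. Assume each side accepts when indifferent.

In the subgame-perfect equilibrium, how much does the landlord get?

By backward induction:
Round 2 (the tenant proposes): the landlord will accept anything ≥ 0, so the tenant offers 0 and keeps 120.
Round 1 (the landlord proposes): the tenant can get 120 next round, worth 0.9 × 120 = 108 now, so the landlord offers 108, keeping 12.

12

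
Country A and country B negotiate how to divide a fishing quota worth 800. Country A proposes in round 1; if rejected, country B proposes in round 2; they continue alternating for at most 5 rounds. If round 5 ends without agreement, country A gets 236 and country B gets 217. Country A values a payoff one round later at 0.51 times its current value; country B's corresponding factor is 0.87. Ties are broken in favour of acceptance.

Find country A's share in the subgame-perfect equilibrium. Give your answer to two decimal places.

264.92

By backward induction:
Round 5 (country A proposes): country B gets 217 if talks fail, so country A offers 217 and keeps 583.
Round 4 (country B proposes): country A can get 583 next round, worth 0.51 × 583 = 297.33 now; country B offers that and keeps 502.67.
Round 3 (country A proposes): country B can get 502.67 next round, worth 0.87 × 502.67 = 437.3229 now, so country A offers 437.3229, keeping 362.6771.
Round 2 (country B proposes): country A can get 362.6771 next round, worth 0.51 × 362.6771 = 184.965321 now; country B offers that and keeps 615.034679.
Round 1 (country A proposes): country B can get 615.034679 next round, worth 0.87 × 615.034679 = 535.08017073 now. Country A offers 535.08017073 and keeps 800 − 535.08017073 = 264.91982927.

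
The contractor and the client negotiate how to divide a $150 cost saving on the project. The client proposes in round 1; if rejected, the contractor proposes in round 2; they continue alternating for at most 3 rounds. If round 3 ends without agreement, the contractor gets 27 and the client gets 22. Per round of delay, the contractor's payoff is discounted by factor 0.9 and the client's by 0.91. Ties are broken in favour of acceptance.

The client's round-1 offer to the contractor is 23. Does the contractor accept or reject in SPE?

Reject

Work out the contractor's continuation value if the offer is rejected.
Round 3 (the client proposes): the contractor gets 27 if talks fail, so the client offers 27 and keeps 123.
Round 2 (the contractor proposes): the client can get 123 next round, worth 0.91 × 123 = 111.93 now, so the contractor offers 111.93, keeping 38.07.
So by rejecting in round 1, the contractor gets 38.07 next round, worth 0.9 × 38.07 = 34.263 now.
Offer 23 < 34.263, so the contractor rejects.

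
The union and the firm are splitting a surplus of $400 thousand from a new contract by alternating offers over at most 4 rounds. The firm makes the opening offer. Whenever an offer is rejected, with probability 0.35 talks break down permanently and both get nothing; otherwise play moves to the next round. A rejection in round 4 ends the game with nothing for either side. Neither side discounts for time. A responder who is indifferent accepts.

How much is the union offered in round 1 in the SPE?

200.85

By backward induction:
Round 4 (the union proposes): the firm will accept anything ≥ 0, so the union offers 0 and keeps 400.
Round 3 (the firm proposes): rejecting gives the union an expected 0.65 × 400 = 260, so the firm offers 260, keeping 140.
Round 2 (the union proposes): rejecting gives the firm an expected 0.65 × 140 = 91. The union offers 91 and keeps 400 − 91 = 309.
Round 1 (the firm proposes): rejecting gives the union an expected 0.65 × 309 = 200.85. The firm offers 200.85 and keeps 400 − 200.85 = 199.15.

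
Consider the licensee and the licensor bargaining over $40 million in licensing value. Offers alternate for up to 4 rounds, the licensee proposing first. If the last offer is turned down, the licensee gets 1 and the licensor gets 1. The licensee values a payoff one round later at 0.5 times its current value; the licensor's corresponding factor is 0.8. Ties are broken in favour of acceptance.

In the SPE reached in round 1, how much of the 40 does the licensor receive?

28.48

By backward induction:
Round 4 (the licensor proposes): the licensee gets 1 if talks fail, so the licensor offers 1 and keeps 39.
Round 3 (the licensee proposes): the licensor can get 39 next round, worth 0.8 × 39 = 31.2 now, so the licensee offers 31.2, keeping 8.8.
Round 2 (the licensor proposes): the licensee can get 8.8 next round, worth 0.5 × 8.8 = 4.4 now; the licensor offers that and keeps 35.6.
Round 1 (the licensee proposes): the licensor can get 35.6 next round, worth 0.8 × 35.6 = 28.48 now. The licensee offers 28.48 and keeps 40 − 28.48 = 11.52.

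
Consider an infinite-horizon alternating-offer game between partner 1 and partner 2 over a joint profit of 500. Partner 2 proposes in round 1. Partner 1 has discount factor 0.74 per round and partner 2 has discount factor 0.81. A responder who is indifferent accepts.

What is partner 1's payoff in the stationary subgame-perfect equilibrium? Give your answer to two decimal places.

In a stationary SPE each proposer offers the other exactly their discounted continuation value.
If partner 2 keeps x when proposing and partner 1 keeps y when proposing, then x = 500 − 0.74y and y = 500 − 0.81x.
Solving: x = 500(1 − 0.74) / (1 − 0.81·0.74) = 130 / 0.4006 ≈ 324.5132.
Partner 1 gets 500 − 324.5132 ≈ 175.4868.

175.49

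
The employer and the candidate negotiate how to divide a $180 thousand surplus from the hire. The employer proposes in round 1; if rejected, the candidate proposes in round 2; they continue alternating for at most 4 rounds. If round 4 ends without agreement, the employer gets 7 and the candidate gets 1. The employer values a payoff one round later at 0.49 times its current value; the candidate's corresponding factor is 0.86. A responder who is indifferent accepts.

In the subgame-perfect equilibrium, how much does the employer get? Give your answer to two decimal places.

38.36

Solve by backward induction from round 4.
Round 4 (the candidate proposes): the employer gets 7 if talks fail, so the candidate offers 7 and keeps 173.
Round 3 (the employer proposes): the candidate can get 173 next round, worth 0.86 × 173 = 148.78 now. The employer offers 148.78 and keeps 180 − 148.78 = 31.22.
Round 2 (the candidate proposes): the employer can get 31.22 next round, worth 0.49 × 31.22 = 15.2978 now, so the candidate offers 15.2978, keeping 164.7022.
Round 1 (the employer proposes): the candidate can get 164.7022 next round, worth 0.86 × 164.7022 = 141.643892 now. The employer offers 141.643892 and keeps 180 − 141.643892 = 38.356108.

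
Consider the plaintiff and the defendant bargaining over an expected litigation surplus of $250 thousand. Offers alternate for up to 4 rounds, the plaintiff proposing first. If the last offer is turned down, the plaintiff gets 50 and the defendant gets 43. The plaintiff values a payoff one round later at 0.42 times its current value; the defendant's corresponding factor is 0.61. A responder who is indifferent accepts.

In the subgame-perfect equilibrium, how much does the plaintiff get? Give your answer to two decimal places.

130.29

Round 4 (the defendant proposes): the plaintiff gets 50 if talks fail, so the defendant offers 50 and keeps 200.
Round 3 (the plaintiff proposes): the defendant can get 200 next round, worth 0.61 × 200 = 122 now. The plaintiff offers 122 and keeps 250 − 122 = 128.
Round 2 (the defendant proposes): the plaintiff can get 128 next round, worth 0.42 × 128 = 53.76 now. The defendant offers 53.76 and keeps 250 − 53.76 = 196.24.
Round 1 (the plaintiff proposes): the defendant can get 196.24 next round, worth 0.61 × 196.24 = 119.7064 now. The plaintiff offers 119.7064 and keeps 250 − 119.7064 = 130.2936.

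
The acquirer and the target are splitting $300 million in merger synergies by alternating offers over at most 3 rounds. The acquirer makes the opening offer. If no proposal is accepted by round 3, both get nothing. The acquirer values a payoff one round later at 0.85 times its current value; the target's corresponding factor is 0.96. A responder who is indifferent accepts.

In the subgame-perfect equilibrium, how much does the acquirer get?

Work backward from the last round.
Round 3 (the acquirer proposes): rejection yields 0 for the target; the acquirer offers 0 and keeps 300.
Round 2 (the target proposes): the acquirer can get 300 next round, worth 0.85 × 300 = 255 now; the target offers that and keeps 45.
Round 1 (the acquirer proposes): the target can get 45 next round, worth 0.96 × 45 = 43.2 now; the acquirer offers that and keeps 256.8.

256.8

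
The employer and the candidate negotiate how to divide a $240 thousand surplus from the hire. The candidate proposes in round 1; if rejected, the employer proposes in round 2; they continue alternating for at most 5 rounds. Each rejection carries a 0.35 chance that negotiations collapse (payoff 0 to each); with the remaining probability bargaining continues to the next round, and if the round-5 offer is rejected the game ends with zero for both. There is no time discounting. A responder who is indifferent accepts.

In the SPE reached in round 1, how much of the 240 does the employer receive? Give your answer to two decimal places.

By backward induction:
Round 5 (the candidate proposes): the employer will accept anything ≥ 0, so the candidate offers 0 and keeps 240.
Round 4 (the employer proposes): rejecting gives the candidate an expected 0.65 × 240 = 156, so the employer offers 156, keeping 84.
Round 3 (the candidate proposes): rejecting gives the employer an expected 0.65 × 84 = 54.6; the candidate offers that and keeps 185.4.
Round 2 (the employer proposes): rejecting gives the candidate an expected 0.65 × 185.4 = 120.51. The employer offers 120.51 and keeps 240 − 120.51 = 119.49.
Round 1 (the candidate proposes): rejecting gives the employer an expected 0.65 × 119.49 = 77.6685, so the candidate offers 77.6685, keeping 162.3315.

77.67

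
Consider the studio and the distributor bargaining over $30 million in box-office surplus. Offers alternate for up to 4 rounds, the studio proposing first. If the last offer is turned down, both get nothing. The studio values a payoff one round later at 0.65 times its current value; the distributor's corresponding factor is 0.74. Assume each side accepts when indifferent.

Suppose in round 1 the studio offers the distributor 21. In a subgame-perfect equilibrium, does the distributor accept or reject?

Accept

Work out the distributor's continuation value if the offer is rejected.
Round 4 (the distributor proposes): rejection yields 0 for the studio; the distributor offers 0 and keeps 30.
Round 3 (the studio proposes): the distributor can get 30 next round, worth 0.74 × 30 = 22.2 now; the studio offers that and keeps 7.8.
Round 2 (the distributor proposes): the studio can get 7.8 next round, worth 0.65 × 7.8 = 5.07 now; the distributor offers that and keeps 24.93.
So by rejecting in round 1, the distributor gets 24.93 next round, worth 0.74 × 24.93 = 18.4482 now.
Offer 21 ≥ 18.4482, so the distributor accepts.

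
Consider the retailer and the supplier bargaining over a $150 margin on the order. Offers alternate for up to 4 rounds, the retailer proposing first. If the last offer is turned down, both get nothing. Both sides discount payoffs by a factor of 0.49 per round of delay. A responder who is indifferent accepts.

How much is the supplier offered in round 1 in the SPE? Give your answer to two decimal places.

Round 4 (the supplier proposes): the retailer will accept anything ≥ 0, so the supplier offers 0 and keeps 150.
Round 3 (the retailer proposes): the supplier can get 150 next round, worth 0.49 × 150 = 73.5 now. The retailer offers 73.5 and keeps 150 − 73.5 = 76.5.
Round 2 (the supplier proposes): the retailer can get 76.5 next round, worth 0.49 × 76.5 = 37.485 now; the supplier offers that and keeps 112.515.
Round 1 (the retailer proposes): the supplier can get 112.515 next round, worth 0.49 × 112.515 = 55.13235 now; the retailer offers that and keeps 94.86765.

55.13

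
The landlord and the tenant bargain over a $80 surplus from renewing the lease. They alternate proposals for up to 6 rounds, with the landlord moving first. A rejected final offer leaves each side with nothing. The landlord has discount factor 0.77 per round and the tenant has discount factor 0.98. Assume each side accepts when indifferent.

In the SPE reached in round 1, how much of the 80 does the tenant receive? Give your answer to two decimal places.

Round 6 (the tenant proposes): rejection yields 0 for the landlord; the tenant offers 0 and keeps 80.
Round 5 (the landlord proposes): the tenant can get 80 next round, worth 0.98 × 80 = 78.4 now. The landlord offers 78.4 and keeps 80 − 78.4 = 1.6.
Round 4 (the tenant proposes): the landlord can get 1.6 next round, worth 0.77 × 1.6 = 1.232 now, so the tenant offers 1.232, keeping 78.768.
Round 3 (the landlord proposes): the tenant can get 78.768 next round, worth 0.98 × 78.768 = 77.19264 now. The landlord offers 77.19264 and keeps 80 − 77.19264 = 2.80736.
Round 2 (the tenant proposes): the landlord can get 2.80736 next round, worth 0.77 × 2.80736 = 2.1616672 now; the tenant offers that and keeps 77.8383328.
Round 1 (the landlord proposes): the tenant can get 77.8383328 next round, worth 0.98 × 77.8383328 = 76.281566144 now, so the landlord offers 76.281566144, keeping 3.718433856.

76.28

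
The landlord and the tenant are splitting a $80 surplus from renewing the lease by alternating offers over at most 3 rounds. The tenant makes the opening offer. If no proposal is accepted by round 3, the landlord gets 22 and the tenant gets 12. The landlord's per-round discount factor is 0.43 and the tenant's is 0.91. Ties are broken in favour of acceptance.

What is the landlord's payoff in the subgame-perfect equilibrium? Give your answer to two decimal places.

Work backward from the last round.
Round 3 (the tenant proposes): the landlord gets 22 if talks fail, so the tenant offers 22 and keeps 58.
Round 2 (the landlord proposes): the tenant can get 58 next round, worth 0.91 × 58 = 52.78 now; the landlord offers that and keeps 27.22.
Round 1 (the tenant proposes): the landlord can get 27.22 next round, worth 0.43 × 27.22 = 11.7046 now; the tenant offers that and keeps 68.2954.

11.70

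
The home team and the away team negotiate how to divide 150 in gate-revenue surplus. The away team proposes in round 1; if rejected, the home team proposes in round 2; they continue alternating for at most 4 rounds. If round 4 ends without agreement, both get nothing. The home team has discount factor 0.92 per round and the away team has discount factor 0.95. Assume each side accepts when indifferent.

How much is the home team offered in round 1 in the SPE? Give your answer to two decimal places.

127.51

Solve by backward induction from round 4.
Round 4 (the home team proposes): the away team will accept anything ≥ 0, so the home team offers 0 and keeps 150.
Round 3 (the away team proposes): the home team can get 150 next round, worth 0.92 × 150 = 138 now. The away team offers 138 and keeps 150 − 138 = 12.
Round 2 (the home team proposes): the away team can get 12 next round, worth 0.95 × 12 = 11.4 now, so the home team offers 11.4, keeping 138.6.
Round 1 (the away team proposes): the home team can get 138.6 next round, worth 0.92 × 138.6 = 127.512 now. The away team offers 127.512 and keeps 150 − 127.512 = 22.488.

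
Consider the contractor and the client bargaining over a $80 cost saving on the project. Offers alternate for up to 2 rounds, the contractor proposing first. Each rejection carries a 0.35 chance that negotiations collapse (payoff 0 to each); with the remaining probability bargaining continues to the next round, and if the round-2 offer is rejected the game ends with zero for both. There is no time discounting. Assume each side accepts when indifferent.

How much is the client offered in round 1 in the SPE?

By backward induction:
Round 2 (the client proposes): rejection yields 0 for the contractor; the client offers 0 and keeps 80.
Round 1 (the contractor proposes): rejecting gives the client an expected 0.65 × 80 = 52; the contractor offers that and keeps 28.

52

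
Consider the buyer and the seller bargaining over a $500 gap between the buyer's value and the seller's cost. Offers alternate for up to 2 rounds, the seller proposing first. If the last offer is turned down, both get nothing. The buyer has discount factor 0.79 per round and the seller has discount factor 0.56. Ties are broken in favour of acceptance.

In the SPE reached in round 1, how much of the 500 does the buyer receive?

Round 2 (the buyer proposes): rejection yields 0 for the seller; the buyer offers 0 and keeps 500.
Round 1 (the seller proposes): the buyer can get 500 next round, worth 0.79 × 500 = 395 now; the seller offers that and keeps 105.

395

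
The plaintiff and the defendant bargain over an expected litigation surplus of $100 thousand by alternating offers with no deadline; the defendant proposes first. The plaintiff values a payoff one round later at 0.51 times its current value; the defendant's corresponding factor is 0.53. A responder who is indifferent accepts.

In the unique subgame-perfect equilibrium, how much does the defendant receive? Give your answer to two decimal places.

In a stationary SPE each proposer offers the other exactly their discounted continuation value.
If the defendant keeps x when proposing and the plaintiff keeps y when proposing, then x = 100 − 0.51y and y = 100 − 0.53x.
Solving: x = 100(1 − 0.51) / (1 − 0.53·0.51) = 49 / 0.7297 ≈ 67.1509.
The plaintiff gets 100 − 67.1509 ≈ 32.8491.

67.15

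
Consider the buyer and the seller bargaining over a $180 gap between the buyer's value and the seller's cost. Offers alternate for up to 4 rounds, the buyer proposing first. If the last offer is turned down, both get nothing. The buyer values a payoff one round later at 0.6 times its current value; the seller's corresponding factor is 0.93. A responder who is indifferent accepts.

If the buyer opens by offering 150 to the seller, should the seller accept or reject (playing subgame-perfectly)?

Round 4 (the seller proposes): the buyer will accept anything ≥ 0, so the seller offers 0 and keeps 180.
Round 3 (the buyer proposes): the seller can get 180 next round, worth 0.93 × 180 = 167.4 now; the buyer offers that and keeps 12.6.
Round 2 (the seller proposes): the buyer can get 12.6 next round, worth 0.6 × 12.6 = 7.56 now. The seller offers 7.56 and keeps 180 − 7.56 = 172.44.
So by rejecting in round 1, the seller gets 172.44 next round, worth 0.93 × 172.44 = 160.3692 now.
Offer 150 < 160.3692, so the seller rejects.

Reject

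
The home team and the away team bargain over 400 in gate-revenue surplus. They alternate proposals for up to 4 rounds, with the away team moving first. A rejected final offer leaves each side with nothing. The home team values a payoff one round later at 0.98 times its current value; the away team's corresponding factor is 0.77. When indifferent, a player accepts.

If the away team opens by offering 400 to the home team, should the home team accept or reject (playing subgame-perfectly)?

Work out the home team's continuation value if the offer is rejected.
Round 4 (the home team proposes): the away team will accept anything ≥ 0, so the home team offers 0 and keeps 400.
Round 3 (the away team proposes): the home team can get 400 next round, worth 0.98 × 400 = 392 now; the away team offers that and keeps 8.
Round 2 (the home team proposes): the away team can get 8 next round, worth 0.77 × 8 = 6.16 now. The home team offers 6.16 and keeps 400 − 6.16 = 393.84.
So by rejecting in round 1, the home team gets 393.84 next round, worth 0.98 × 393.84 = 385.9632 now.
Offer 400 ≥ 385.9632, so the home team accepts.

Accept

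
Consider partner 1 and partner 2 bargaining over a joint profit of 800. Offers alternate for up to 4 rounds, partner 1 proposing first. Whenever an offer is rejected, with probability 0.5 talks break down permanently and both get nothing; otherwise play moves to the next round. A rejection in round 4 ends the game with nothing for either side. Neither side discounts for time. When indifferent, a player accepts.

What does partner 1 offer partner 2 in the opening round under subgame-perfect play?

By backward induction:
Round 4 (partner 2 proposes): partner 1 will accept anything ≥ 0, so partner 2 offers 0 and keeps 800.
Round 3 (partner 1 proposes): rejecting gives partner 2 an expected 0.5 × 800 = 400, so partner 1 offers 400, keeping 400.
Round 2 (partner 2 proposes): rejecting gives partner 1 an expected 0.5 × 400 = 200. Partner 2 offers 200 and keeps 800 − 200 = 600.
Round 1 (partner 1 proposes): rejecting gives partner 2 an expected 0.5 × 600 = 300. Partner 1 offers 300 and keeps 800 − 300 = 500.

300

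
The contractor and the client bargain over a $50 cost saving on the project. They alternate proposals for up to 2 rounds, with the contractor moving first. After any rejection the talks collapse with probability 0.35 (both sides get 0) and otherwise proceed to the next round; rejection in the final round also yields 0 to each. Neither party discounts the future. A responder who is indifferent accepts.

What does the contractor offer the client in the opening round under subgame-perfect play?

Round 2 (the client proposes): the contractor will accept anything ≥ 0, so the client offers 0 and keeps 50.
Round 1 (the contractor proposes): rejecting gives the client an expected 0.65 × 50 = 32.5; the contractor offers that and keeps 17.5.

32.5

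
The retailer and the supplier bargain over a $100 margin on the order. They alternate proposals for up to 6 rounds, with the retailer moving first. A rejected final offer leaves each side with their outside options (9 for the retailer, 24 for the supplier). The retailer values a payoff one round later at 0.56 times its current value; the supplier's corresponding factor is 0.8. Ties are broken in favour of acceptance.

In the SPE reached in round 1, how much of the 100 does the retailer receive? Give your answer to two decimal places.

34.42

Round 6 (the supplier proposes): the retailer gets 9 if talks fail, so the supplier offers 9 and keeps 91.
Round 5 (the retailer proposes): the supplier can get 91 next round, worth 0.8 × 91 = 72.8 now. The retailer offers 72.8 and keeps 100 − 72.8 = 27.2.
Round 4 (the supplier proposes): the retailer can get 27.2 next round, worth 0.56 × 27.2 = 15.232 now; the supplier offers that and keeps 84.768.
Round 3 (the retailer proposes): the supplier can get 84.768 next round, worth 0.8 × 84.768 = 67.8144 now. The retailer offers 67.8144 and keeps 100 − 67.8144 = 32.1856.
Round 2 (the supplier proposes): the retailer can get 32.1856 next round, worth 0.56 × 32.1856 = 18.023936 now; the supplier offers that and keeps 81.976064.
Round 1 (the retailer proposes): the supplier can get 81.976064 next round, worth 0.8 × 81.976064 = 65.5808512 now. The retailer offers 65.5808512 and keeps 100 − 65.5808512 = 34.4191488.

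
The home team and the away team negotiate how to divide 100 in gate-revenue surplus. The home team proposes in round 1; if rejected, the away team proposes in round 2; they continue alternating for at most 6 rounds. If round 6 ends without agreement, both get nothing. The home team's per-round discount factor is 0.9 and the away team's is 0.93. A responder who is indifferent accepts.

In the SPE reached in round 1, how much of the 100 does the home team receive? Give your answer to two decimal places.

Solve by backward induction from round 6.
Round 6 (the away team proposes): rejection yields 0 for the home team; the away team offers 0 and keeps 100.
Round 5 (the home team proposes): the away team can get 100 next round, worth 0.93 × 100 = 93 now, so the home team offers 93, keeping 7.
Round 4 (the away team proposes): the home team can get 7 next round, worth 0.9 × 7 = 6.3 now. The away team offers 6.3 and keeps 100 − 6.3 = 93.7.
Round 3 (the home team proposes): the away team can get 93.7 next round, worth 0.93 × 93.7 = 87.141 now, so the home team offers 87.141, keeping 12.859.
Round 2 (the away team proposes): the home team can get 12.859 next round, worth 0.9 × 12.859 = 11.5731 now; the away team offers that and keeps 88.4269.
Round 1 (the home team proposes): the away team can get 88.4269 next round, worth 0.93 × 88.4269 = 82.237017 now, so the home team offers 82.237017, keeping 17.762983.

17.76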